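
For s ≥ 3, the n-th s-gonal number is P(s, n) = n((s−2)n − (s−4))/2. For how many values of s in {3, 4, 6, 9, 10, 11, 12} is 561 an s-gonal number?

s = 3: P(3, 33) = 561. ✓
s = 4: P(4, 23) = 529 and P(4, 24) = 576; 561 is not s-gonal.
s = 6: P(6, 17) = 561. ✓
s = 9: P(9, 13) = 559 and P(9, 14) = 651; 561 is not s-gonal.
s = 10: P(10, 12) = 540 and P(10, 13) = 637; 561 is not s-gonal.
s = 11: P(11, 11) = 506 and P(11, 12) = 606; 561 is not s-gonal.
s = 12: P(12, 11) = 561. ✓
Hits: s ∈ {3, 6, 12} → 3.

3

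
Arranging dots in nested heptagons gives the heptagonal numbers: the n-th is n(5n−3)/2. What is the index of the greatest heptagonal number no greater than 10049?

Solve n(5n−3)/2 ≤ 10049 for integer n.
n = 63 gives 9828 ≤ 10049, while n = 64 gives 10144 > 10049; so the answer is index 63.

63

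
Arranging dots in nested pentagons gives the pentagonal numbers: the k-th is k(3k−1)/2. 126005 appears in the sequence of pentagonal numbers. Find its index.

290

Set n(3n−1)/2 = 126005, giving 3n² − n − 252010 = 0.
The discriminant is 1 + 24·126005 = 3024121, and √3024121 = 1739.
So n = (1 + 1739) / 6 = 1740/6 = 290.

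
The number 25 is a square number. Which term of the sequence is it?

We need n² = 25, so n = √25 = 5.
Check: 5² = 25. ✓

5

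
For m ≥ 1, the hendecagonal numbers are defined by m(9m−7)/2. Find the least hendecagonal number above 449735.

451091

Solve n(9n−7)/2 > 449735 for integer n.
The largest n with value ≤ 449735 is 316 (since 448246 ≤ 449735 < 451091), so the first above is n = 317, value 451091.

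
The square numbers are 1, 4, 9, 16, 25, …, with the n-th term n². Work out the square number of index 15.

15² = 225.

225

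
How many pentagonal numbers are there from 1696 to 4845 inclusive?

24

The n-th pentagonal number is n(3n−1)/2.
Smallest index with value ≥ 1696: n = 34 (giving 1717).
Largest index with value ≤ 4845: n = 57 (giving 4845).
Indices 34 through 57: 24 terms.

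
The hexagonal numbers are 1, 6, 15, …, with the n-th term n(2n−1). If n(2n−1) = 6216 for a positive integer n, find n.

56

Set n(2n−1) = 6216, giving 2n² − n − 6216 = 0.
The discriminant is 1 + 8·6216 = 49729, and √49729 = 223.
So n = (1 + 223) / 4 = 224/4 = 56.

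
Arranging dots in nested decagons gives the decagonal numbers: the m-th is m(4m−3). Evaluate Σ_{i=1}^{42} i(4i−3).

99631

Σ i(4i−3) = 4Σi² − 3Σi over i = 1..42.
Σi = 903 and Σi² = 25585.
4·25585 − 3·903 = 99631.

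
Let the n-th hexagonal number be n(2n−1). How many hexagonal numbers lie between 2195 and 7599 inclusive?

28

The n-th hexagonal number is n(2n−1).
Smallest index with value ≥ 2195: n = 34 (giving 2278).
Largest index with value ≤ 7599: n = 61 (giving 7381).
Indices 34 through 61: 28 terms.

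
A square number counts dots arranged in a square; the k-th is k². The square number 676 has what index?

We need n² = 676, so n = √676 = 26.
Check: 26² = 676. ✓

26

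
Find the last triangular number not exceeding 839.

Solve n(n+1)/2 ≤ 839 for integer n.
n = 40 gives 820 ≤ 839, while n = 41 gives 861 > 839; so the answer is 820.

820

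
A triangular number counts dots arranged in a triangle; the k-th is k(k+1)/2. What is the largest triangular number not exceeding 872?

Solve n(n+1)/2 ≤ 872 for integer n.
n = 41 gives 861 ≤ 872, while n = 42 gives 903 > 872; so the answer is 861.

861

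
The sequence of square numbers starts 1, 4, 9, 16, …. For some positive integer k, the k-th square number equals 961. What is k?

31

We need n² = 961, so n = √961 = 31.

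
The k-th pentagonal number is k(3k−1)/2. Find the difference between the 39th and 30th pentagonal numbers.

39·(3·39 − 1)/2 = 2262 and 30·(3·30 − 1)/2 = 1335.
Difference: 2262 − 1335 = 927.

927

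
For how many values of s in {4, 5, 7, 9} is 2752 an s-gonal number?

1

s = 4: P(4, 52) = 2704 and P(4, 53) = 2809; 2752 is not s-gonal.
s = 5: P(5, 43) = 2752. ✓
s = 7: P(7, 33) = 2673 and P(7, 34) = 2839; 2752 is not s-gonal.
s = 9: P(9, 28) = 2674 and P(9, 29) = 2871; 2752 is not s-gonal.
Hits: s ∈ {5} → 1.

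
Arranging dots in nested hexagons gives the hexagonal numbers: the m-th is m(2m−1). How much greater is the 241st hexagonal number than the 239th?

1918

241·(2·241 − 1) = 115921 and 239·(2·239 − 1) = 114003.
Difference: 115921 − 114003 = 1918.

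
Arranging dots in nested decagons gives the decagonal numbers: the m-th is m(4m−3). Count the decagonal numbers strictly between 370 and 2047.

The n-th decagonal number is n(4n−3).
Smallest index with value > 370: n = 11 (giving 451).
Largest index with value < 2047: n = 22 (giving 1870).
Indices 11 through 22: 12 terms.

12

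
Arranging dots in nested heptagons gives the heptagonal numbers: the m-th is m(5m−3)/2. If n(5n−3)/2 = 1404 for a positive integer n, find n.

24

Set n(5n−3)/2 = 1404, giving 5n² − 3n − 2808 = 0.
The discriminant is 9 + 40·1404 = 56169, and √56169 = 237.
So n = (3 + 237) / 10 = 240/10 = 24.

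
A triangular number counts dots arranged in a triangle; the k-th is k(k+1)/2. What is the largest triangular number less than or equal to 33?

Solve n(n+1)/2 ≤ 33 for integer n.
n = 7 gives 28 ≤ 33, while n = 8 gives 36 > 33; so the answer is 28.

28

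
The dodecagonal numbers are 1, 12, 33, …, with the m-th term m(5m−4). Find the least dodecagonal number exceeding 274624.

275185

Solve n(5n−4) > 274624 for integer n.
The largest n with value ≤ 274624 is 234 (since 272844 ≤ 274624 < 275185), so the first above is n = 235, value 275185.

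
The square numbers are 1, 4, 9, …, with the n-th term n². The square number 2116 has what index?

We need n² = 2116, so n = √2116 = 46.

46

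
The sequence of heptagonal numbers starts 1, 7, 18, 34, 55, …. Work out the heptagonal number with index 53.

The 53rd heptagonal number is n(5n−3)/2 with n = 53.
53·(5·53 − 3)/2 = 53·262/2 = 53·131 = 6943.

6943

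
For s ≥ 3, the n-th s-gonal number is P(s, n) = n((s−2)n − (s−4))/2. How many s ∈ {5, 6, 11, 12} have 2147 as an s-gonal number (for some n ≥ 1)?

1

s = 5: P(5, 38) = 2147. ✓
s = 6: P(6, 33) = 2145 and P(6, 34) = 2278; 2147 is not s-gonal.
s = 11: P(11, 22) = 2101 and P(11, 23) = 2300; 2147 is not s-gonal.
s = 12: P(12, 21) = 2121 and P(12, 22) = 2332; 2147 is not s-gonal.
Hits: s ∈ {5} → 1.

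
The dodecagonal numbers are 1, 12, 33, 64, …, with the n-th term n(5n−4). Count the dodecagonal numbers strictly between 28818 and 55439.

29

The n-th dodecagonal number is n(5n−4).
Smallest index with value > 28818: n = 77 (giving 29337).
Largest index with value < 55439: n = 105 (giving 54705).
Indices 77 through 105: 29 terms.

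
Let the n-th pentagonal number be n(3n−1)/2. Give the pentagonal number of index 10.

10·(3·10 − 1)/2 = 10·29/2 = 145.

145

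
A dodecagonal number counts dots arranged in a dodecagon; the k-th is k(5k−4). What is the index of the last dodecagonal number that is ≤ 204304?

202

Solve n(5n−4) ≤ 204304 for integer n.
n = 202 gives 203212 ≤ 204304, while n = 203 gives 205233 > 204304; so the answer is index 202.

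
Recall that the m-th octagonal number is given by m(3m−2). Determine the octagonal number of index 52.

8008

52·(3·52 − 2) = 52·154 = 8008.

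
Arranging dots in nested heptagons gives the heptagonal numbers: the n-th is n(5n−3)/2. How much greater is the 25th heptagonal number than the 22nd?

25·(5·25 − 3)/2 = 1525 and 22·(5·22 − 3)/2 = 1177.
Difference: 1525 − 1177 = 348.

348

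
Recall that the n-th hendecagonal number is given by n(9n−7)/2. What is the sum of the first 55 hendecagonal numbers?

Σ i(9i−7)/2 = (9Σi² − 7Σi) / 2 over i = 1..55.
Σi = 1540 and Σi² = 56980.
(9·56980 − 7·1540) / 2 = 502040/2 = 251020.

251020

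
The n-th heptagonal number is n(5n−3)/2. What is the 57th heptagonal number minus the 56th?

281

Consecutive heptagonal numbers differ by 5n − 4: here 5·57 − 4 = 281.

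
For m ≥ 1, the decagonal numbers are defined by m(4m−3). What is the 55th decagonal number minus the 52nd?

55·(4·55 − 3) = 11935 and 52·(4·52 − 3) = 10660.
Difference: 11935 − 10660 = 1275.

1275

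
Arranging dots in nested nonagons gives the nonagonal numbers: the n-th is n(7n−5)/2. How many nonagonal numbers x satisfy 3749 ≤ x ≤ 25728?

The n-th nonagonal number is n(7n−5)/2.
Smallest index with value ≥ 3749: n = 34 (giving 3961).
Largest index with value ≤ 25728: n = 86 (giving 25671).
Indices 34 through 86: 53 terms.

53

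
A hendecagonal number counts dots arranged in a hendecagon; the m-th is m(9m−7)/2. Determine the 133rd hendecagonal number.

The 133rd hendecagonal number is n(9n−7)/2 with n = 133.
133·(9·133 − 7)/2 = 133·1190/2 = 133·595 = 79135.

79135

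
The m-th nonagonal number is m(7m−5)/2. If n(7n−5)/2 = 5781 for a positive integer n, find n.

Set n(7n−5)/2 = 5781, giving 7n² − 5n − 11562 = 0.
The discriminant is 25 + 56·5781 = 323761, and √323761 = 569.
So n = (5 + 569) / 14 = 574/14 = 41.

41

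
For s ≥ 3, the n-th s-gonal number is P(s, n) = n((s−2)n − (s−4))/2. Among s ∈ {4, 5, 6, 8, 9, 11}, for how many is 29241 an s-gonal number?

s = 4: P(4, 171) = 29241. ✓
s = 5: P(5, 139) = 28912 and P(5, 140) = 29330; 29241 is not s-gonal.
s = 6: P(6, 121) = 29161 and P(6, 122) = 29646; 29241 is not s-gonal.
s = 8: P(8, 99) = 29205 and P(8, 100) = 29800; 29241 is not s-gonal.
s = 9: P(9, 91) = 28756 and P(9, 92) = 29394; 29241 is not s-gonal.
s = 11: P(11, 81) = 29241. ✓
Hits: s ∈ {4, 11} → 2.

2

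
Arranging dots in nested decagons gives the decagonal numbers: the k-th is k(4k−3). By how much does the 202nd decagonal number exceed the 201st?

Consecutive decagonal numbers differ by 8n − 7: here 8·202 − 7 = 1609.

1609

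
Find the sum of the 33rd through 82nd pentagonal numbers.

262150

Σ i(3i−1)/2 = (3Σi² − Σi) / 2 over i = 33..82.
Σi = 3403 − 528 = 2875 and Σi² = 187165 − 11440 = 175725.
(3·175725 − 1·2875) / 2 = 524300/2 = 262150.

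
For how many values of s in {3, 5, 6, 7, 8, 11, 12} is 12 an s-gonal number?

s = 3: P(3, 4) = 10 and P(3, 5) = 15; 12 is not s-gonal.
s = 5: P(5, 3) = 12. ✓
s = 6: P(6, 2) = 6 and P(6, 3) = 15; 12 is not s-gonal.
s = 7: P(7, 2) = 7 and P(7, 3) = 18; 12 is not s-gonal.
s = 8: P(8, 2) = 8 and P(8, 3) = 21; 12 is not s-gonal.
s = 11: P(11, 2) = 11 and P(11, 3) = 30; 12 is not s-gonal.
s = 12: P(12, 2) = 12. ✓
Hits: s ∈ {5, 12} → 2.

2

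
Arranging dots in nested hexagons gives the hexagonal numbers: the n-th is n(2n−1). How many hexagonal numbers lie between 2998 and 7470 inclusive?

23

The n-th hexagonal number is n(2n−1).
Smallest index with value ≥ 2998: n = 39 (giving 3003).
Largest index with value ≤ 7470: n = 61 (giving 7381).
Indices 39 through 61: 23 terms.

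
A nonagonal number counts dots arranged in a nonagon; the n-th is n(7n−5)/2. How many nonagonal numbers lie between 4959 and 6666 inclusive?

The n-th nonagonal number is n(7n−5)/2.
Smallest index with value ≥ 4959: n = 38 (giving 4959).
Largest index with value ≤ 6666: n = 44 (giving 6666).
Indices 38 through 44: 7 terms.

7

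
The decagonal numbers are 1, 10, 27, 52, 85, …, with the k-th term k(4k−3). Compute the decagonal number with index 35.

4795

The 35th decagonal number is n(4n−3) with n = 35.
35·(4·35 − 3) = 35·137 = 4795.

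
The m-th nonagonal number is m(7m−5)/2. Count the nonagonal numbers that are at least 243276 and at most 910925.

The n-th nonagonal number is n(7n−5)/2.
Smallest index with value ≥ 243276: n = 264 (giving 243276).
Largest index with value ≤ 910925: n = 510 (giving 909075).
Indices 264 through 510: 247 terms.

247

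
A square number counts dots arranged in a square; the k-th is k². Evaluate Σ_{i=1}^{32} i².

11440

Σ_{i=1}^{32} i² = 32·33·65/6 = 11440.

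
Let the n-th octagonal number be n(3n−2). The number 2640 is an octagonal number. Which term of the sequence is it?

30

Set n(3n−2) = 2640, giving 3n² − 2n − 2640 = 0.
The discriminant is 4 + 12·2640 = 31684, and √31684 = 178.
So n = (2 + 178) / 6 = 180/6 = 30.
Check: 30·(3·30 − 2) = 2640. ✓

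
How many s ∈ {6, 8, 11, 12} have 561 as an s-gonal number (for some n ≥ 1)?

s = 6: P(6, 17) = 561. ✓
s = 8: P(8, 14) = 560 and P(8, 15) = 645; 561 is not s-gonal.
s = 11: P(11, 11) = 506 and P(11, 12) = 606; 561 is not s-gonal.
s = 12: P(12, 11) = 561. ✓
Hits: s ∈ {6, 12} → 2.

2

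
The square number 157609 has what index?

We need n² = 157609, so n = √157609 = 397.
Check: 397² = 157609. ✓

397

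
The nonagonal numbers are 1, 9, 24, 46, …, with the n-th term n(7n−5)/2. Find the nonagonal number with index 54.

10071

54·(7·54 − 5)/2 = 54·373/2 = 10071.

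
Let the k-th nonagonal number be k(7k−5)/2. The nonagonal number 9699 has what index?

53

Set n(7n−5)/2 = 9699, giving 7n² − 5n − 19398 = 0.
The discriminant is 25 + 56·9699 = 543169, and √543169 = 737.
So n = (5 + 737) / 14 = 742/14 = 53.
Check: 53·(7·53 − 5)/2 = 9699. ✓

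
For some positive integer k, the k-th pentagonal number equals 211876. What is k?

Set n(3n−1)/2 = 211876, giving 3n² − n − 423752 = 0.
The discriminant is 1 + 24·211876 = 5085025, and √5085025 = 2255.
So n = (1 + 2255) / 6 = 2256/6 = 376.

376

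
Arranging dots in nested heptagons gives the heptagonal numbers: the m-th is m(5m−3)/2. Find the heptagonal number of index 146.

146·(5·146 − 3)/2 = 146·727/2 = 53071.

53071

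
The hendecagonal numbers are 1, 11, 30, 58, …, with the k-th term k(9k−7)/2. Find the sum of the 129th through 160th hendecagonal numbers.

3002848

Σ i(9i−7)/2 = (9Σi² − 7Σi) / 2 over i = 129..160.
Σi = 12880 − 8256 = 4624 and Σi² = 1378160 − 707264 = 670896.
(9·670896 − 7·4624) / 2 = 6005696/2 = 3002848.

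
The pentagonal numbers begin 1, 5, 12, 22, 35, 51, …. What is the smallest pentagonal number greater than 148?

176

Solve n(3n−1)/2 > 148 for integer n.
The largest n with value ≤ 148 is 10 (since 145 ≤ 148 < 176), so the first above is n = 11, value 176.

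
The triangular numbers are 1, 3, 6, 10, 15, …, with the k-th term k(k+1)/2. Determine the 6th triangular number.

The 6th triangular number is n(n+1)/2 with n = 6.
6·7/2 = 42/2 = 21.

21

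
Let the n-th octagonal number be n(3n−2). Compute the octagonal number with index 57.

9633

The 57th octagonal number is n(3n−2) with n = 57.
57·(3·57 − 2) = 57·169 = 9633.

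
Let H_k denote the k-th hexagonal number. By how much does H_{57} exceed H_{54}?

57·(2·57 − 1) = 6441 and 54·(2·54 − 1) = 5778.
Difference: 6441 − 5778 = 663.

663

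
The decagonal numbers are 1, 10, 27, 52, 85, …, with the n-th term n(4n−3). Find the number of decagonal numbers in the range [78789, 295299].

The n-th decagonal number is n(4n−3).
Smallest index with value ≥ 78789: n = 141 (giving 79101).
Largest index with value ≤ 295299: n = 272 (giving 295120).
Indices 141 through 272: 132 terms.

132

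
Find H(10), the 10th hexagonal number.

190

10·(2·10 − 1) = 10·19 = 190.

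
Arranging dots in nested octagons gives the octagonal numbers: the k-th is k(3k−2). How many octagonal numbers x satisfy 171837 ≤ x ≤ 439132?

The n-th octagonal number is n(3n−2).
Smallest index with value ≥ 171837: n = 240 (giving 172320).
Largest index with value ≤ 439132: n = 382 (giving 437008).
Indices 240 through 382: 143 terms.

143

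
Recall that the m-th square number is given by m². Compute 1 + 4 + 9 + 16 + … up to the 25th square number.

5525

Σ_{i=1}^{25} i² = 25·26·51/6 = 5525.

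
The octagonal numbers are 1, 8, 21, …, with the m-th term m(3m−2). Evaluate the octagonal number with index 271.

219781

The 271st octagonal number is n(3n−2) with n = 271.
271·(3·271 − 2) = 271·811 = 219781.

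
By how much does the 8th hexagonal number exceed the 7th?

29

Consecutive hexagonal numbers differ by 4n − 3: here 4·8 − 3 = 29.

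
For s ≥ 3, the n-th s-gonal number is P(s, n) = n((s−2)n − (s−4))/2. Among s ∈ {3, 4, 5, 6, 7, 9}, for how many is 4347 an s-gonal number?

2

s = 3: P(3, 92) = 4278 and P(3, 93) = 4371; 4347 is not s-gonal.
s = 4: P(4, 65) = 4225 and P(4, 66) = 4356; 4347 is not s-gonal.
s = 5: P(5, 54) = 4347. ✓
s = 6: P(6, 46) = 4186 and P(6, 47) = 4371; 4347 is not s-gonal.
s = 7: P(7, 42) = 4347. ✓
s = 9: P(9, 35) = 4200 and P(9, 36) = 4446; 4347 is not s-gonal.
Hits: s ∈ {5, 7} → 2.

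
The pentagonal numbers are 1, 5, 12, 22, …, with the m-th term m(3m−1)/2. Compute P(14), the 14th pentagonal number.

The 14th pentagonal number is n(3n−1)/2 with n = 14.
14·(3·14 − 1)/2 = 14·41/2 = 287.

287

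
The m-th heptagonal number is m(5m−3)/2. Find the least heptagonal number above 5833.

5929

Solve n(5n−3)/2 > 5833 for integer n.
The largest n with value ≤ 5833 is 48 (since 5688 ≤ 5833 < 5929), so the first above is n = 49, value 5929.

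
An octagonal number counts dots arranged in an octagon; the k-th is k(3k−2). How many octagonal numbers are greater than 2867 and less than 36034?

The n-th octagonal number is n(3n−2).
Smallest index with value > 2867: n = 32 (giving 3008).
Largest index with value < 36034: n = 109 (giving 35425).
Indices 32 through 109: 78 terms.

78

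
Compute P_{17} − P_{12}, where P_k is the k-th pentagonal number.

17·(3·17 − 1)/2 = 425 and 12·(3·12 − 1)/2 = 210.
Difference: 425 − 210 = 215.

215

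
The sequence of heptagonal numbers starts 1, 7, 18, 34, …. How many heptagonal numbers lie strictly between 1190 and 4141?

18

The n-th heptagonal number is n(5n−3)/2.
Smallest index with value > 1190: n = 23 (giving 1288).
Largest index with value < 4141: n = 40 (giving 3940).
Indices 23 through 40: 18 terms.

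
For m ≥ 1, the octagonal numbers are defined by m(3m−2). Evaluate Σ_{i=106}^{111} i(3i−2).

210651

Σ i(3i−2) = 3Σi² − 2Σi over i = 106..111.
Σi = 6216 − 5565 = 651 and Σi² = 462056 − 391405 = 70651.
3·70651 − 2·651 = 210651.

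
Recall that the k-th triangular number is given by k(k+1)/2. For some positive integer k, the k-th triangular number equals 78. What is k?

Set n(n+1)/2 = 78, giving n² + n − 156 = 0.
The discriminant is 1 + 8·78 = 625, and √625 = 25.
So n = (-1 + 25) / 2 = 24/2 = 12.
Check: 12·13/2 = 78. ✓

12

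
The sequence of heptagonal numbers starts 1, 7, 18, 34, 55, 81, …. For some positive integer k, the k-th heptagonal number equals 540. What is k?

15

Set n(5n−3)/2 = 540, giving 5n² − 3n − 1080 = 0.
So n = (3 + 147) / 10 = 150/10 = 15.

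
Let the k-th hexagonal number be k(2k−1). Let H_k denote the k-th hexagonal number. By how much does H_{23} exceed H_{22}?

89

Consecutive hexagonal numbers differ by 4n − 3: here 4·23 − 3 = 89.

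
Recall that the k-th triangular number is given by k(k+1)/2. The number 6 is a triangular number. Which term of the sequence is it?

3

Set n(n+1)/2 = 6, giving n² + n − 12 = 0.
So n = (-1 + 7) / 2 = 6/2 = 3.
Check: 3·4/2 = 6. ✓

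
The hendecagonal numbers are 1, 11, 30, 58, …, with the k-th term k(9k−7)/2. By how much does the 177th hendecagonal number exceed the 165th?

18426

177·(9·177 − 7)/2 = 140361 and 165·(9·165 − 7)/2 = 121935.
Difference: 140361 − 121935 = 18426.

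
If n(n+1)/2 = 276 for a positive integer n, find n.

23

Set n(n+1)/2 = 276, giving n² + n − 552 = 0.
The discriminant is 1 + 8·276 = 2209, and √2209 = 47.
So n = (-1 + 47) / 2 = 46/2 = 23.
Check: 23·24/2 = 276. ✓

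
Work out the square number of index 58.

The 58th square number is n² with n = 58.
58² = 3364.

3364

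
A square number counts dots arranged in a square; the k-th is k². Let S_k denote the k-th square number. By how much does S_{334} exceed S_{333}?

667

n² − (n−1)² = 2n − 1, so 334² − 333² = 2·334 − 1 = 667.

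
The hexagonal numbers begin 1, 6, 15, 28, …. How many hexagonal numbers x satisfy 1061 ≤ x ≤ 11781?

54

The n-th hexagonal number is n(2n−1).
Smallest index with value ≥ 1061: n = 24 (giving 1128).
Largest index with value ≤ 11781: n = 77 (giving 11781).
Indices 24 through 77: 54 terms.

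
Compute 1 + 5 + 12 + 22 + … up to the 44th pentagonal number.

Σ i(3i−1)/2 = (3Σi² − Σi) / 2 over i = 1..44.
Σi = 990 and Σi² = 29370.
(3·29370 − 1·990) / 2 = 87120/2 = 43560.

43560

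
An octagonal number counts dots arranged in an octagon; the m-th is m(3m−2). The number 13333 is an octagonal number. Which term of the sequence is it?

67

Set n(3n−2) = 13333, giving 3n² − 2n − 13333 = 0.
The discriminant is 4 + 12·13333 = 160000, and √160000 = 400.
So n = (2 + 400) / 6 = 402/6 = 67.
Check: 67·(3·67 − 2) = 13333. ✓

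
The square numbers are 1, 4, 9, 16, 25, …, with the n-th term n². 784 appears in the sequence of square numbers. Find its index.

We need n² = 784, so n = √784 = 28.
Check: 28² = 784. ✓

28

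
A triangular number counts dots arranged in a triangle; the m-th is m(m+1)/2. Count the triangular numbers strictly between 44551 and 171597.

287

The n-th triangular number is n(n+1)/2.
Smallest index with value > 44551: n = 299 (giving 44850).
Largest index with value < 171597: n = 585 (giving 171405).
Indices 299 through 585: 287 terms.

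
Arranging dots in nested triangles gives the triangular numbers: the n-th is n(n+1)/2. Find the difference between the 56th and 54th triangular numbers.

56·57/2 = 1596 and 54·55/2 = 1485.
Difference: 1596 − 1485 = 111.

111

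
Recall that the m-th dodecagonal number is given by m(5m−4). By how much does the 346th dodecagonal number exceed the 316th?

346·(5·346 − 4) = 597196 and 316·(5·316 − 4) = 498016.
Difference: 597196 − 498016 = 99180.

99180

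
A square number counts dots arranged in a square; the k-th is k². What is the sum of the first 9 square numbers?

Σ_{i=1}^{9} i² = 9·10·19/6 = 285.

285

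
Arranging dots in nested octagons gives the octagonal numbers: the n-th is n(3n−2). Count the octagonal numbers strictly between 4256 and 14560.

31

The n-th octagonal number is n(3n−2).
Smallest index with value > 4256: n = 39 (giving 4485).
Largest index with value < 14560: n = 69 (giving 14145).
Indices 39 through 69: 31 terms.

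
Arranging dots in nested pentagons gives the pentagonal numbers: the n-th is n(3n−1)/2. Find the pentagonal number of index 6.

51

6·(3·6 − 1)/2 = 6·17/2 = 51.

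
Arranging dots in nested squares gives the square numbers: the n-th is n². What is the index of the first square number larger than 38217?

196

Solve n² > 38217 for integer n.
The largest n with value ≤ 38217 is 195 (since 38025 ≤ 38217 < 38416), so the first above is n = 196, value 38416.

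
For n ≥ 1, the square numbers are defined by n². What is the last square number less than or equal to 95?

Solve n² ≤ 95 for integer n.
n = 9 gives 81 ≤ 95, while n = 10 gives 100 > 95; so the answer is 81.

81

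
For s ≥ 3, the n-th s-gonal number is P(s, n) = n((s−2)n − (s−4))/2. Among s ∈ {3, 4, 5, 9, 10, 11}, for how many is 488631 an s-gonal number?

1

s = 3: P(3, 988) = 488566 and P(3, 989) = 489555; 488631 is not s-gonal.
s = 4: P(4, 699) = 488601 and P(4, 700) = 490000; 488631 is not s-gonal.
s = 5: P(5, 570) = 487065 and P(5, 571) = 488776; 488631 is not s-gonal.
s = 9: P(9, 374) = 488631. ✓
s = 10: P(10, 349) = 486157 and P(10, 350) = 488950; 488631 is not s-gonal.
s = 11: P(11, 329) = 485933 and P(11, 330) = 488895; 488631 is not s-gonal.
Hits: s ∈ {9} → 1.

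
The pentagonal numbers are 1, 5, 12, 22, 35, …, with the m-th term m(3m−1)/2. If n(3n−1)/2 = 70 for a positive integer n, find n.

7

Set n(3n−1)/2 = 70, giving 3n² − n − 140 = 0.
The discriminant is 1 + 24·70 = 1681, and √1681 = 41.
So n = (1 + 41) / 6 = 42/6 = 7.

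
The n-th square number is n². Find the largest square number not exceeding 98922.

98596

Solve n² ≤ 98922 for integer n.
n = 314 gives 98596 ≤ 98922, while n = 315 gives 99225 > 98922; so the answer is 98596.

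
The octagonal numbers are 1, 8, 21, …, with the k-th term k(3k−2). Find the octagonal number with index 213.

The 213th octagonal number is n(3n−2) with n = 213.
213·(3·213 − 2) = 213·637 = 135681.

135681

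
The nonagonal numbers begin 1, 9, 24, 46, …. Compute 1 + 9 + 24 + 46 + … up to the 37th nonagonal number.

Σ i(7i−5)/2 = (7Σi² − 5Σi) / 2 over i = 1..37.
Σi = 703 and Σi² = 17575.
(7·17575 − 5·703) / 2 = 119510/2 = 59755.

59755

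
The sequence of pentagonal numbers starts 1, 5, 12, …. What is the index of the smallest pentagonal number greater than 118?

10

Solve n(3n−1)/2 > 118 for integer n.
The largest n with value ≤ 118 is 9 (since 117 ≤ 118 < 145), so the first above is n = 10, value 145.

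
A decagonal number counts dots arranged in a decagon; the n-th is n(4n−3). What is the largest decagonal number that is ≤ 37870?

Solve n(4n−3) ≤ 37870 for integer n.
n = 97 gives 37345 ≤ 37870, while n = 98 gives 38122 > 37870; so the answer is 37345.

37345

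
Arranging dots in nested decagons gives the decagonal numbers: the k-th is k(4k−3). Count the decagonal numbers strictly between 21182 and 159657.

The n-th decagonal number is n(4n−3).
Smallest index with value > 21182: n = 74 (giving 21682).
Largest index with value < 159657: n = 200 (giving 159400).
Indices 74 through 200: 127 terms.

127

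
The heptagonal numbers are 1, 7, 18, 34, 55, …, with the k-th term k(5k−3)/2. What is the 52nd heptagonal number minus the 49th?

52·(5·52 − 3)/2 = 6682 and 49·(5·49 − 3)/2 = 5929.
Difference: 6682 − 5929 = 753.

753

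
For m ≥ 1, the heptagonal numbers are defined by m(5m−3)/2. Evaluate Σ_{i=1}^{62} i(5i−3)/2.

200508

Σ i(5i−3)/2 = (5Σi² − 3Σi) / 2 over i = 1..62.
Σi = 1953 and Σi² = 81375.
(5·81375 − 3·1953) / 2 = 401016/2 = 200508.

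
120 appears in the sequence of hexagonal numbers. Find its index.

Set n(2n−1) = 120, giving 2n² − n − 120 = 0.
So n = (1 + 31) / 4 = 32/4 = 8.
Check: 8·(2·8 − 1) = 120. ✓

8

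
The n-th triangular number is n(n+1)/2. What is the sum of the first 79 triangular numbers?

85320

Σ i(i+1)/2 = (Σi² + Σi) / 2 over i = 1..79.
Σi = 3160 and Σi² = 167480.
(1·167480 + 1·3160) / 2 = 170640/2 = 85320.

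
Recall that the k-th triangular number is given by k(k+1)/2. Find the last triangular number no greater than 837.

820

Solve n(n+1)/2 ≤ 837 for integer n.
n = 40 gives 820 ≤ 837, while n = 41 gives 861 > 837; so the answer is 820.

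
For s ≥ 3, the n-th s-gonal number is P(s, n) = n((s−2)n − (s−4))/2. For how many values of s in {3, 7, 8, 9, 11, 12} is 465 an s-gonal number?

1

s = 3: P(3, 30) = 465. ✓
s = 7: P(7, 13) = 403 and P(7, 14) = 469; 465 is not s-gonal.
s = 8: P(8, 12) = 408 and P(8, 13) = 481; 465 is not s-gonal.
s = 9: P(9, 11) = 396 and P(9, 12) = 474; 465 is not s-gonal.
s = 11: P(11, 10) = 415 and P(11, 11) = 506; 465 is not s-gonal.
s = 12: P(12, 10) = 460 and P(12, 11) = 561; 465 is not s-gonal.
Hits: s ∈ {3} → 1.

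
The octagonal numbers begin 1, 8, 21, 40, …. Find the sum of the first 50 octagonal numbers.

Σ i(3i−2) = 3Σi² − 2Σi over i = 1..50.
Σi = 1275 and Σi² = 42925.
3·42925 − 2·1275 = 126225.

126225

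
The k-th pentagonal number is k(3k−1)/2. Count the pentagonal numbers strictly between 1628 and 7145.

The n-th pentagonal number is n(3n−1)/2.
Smallest index with value > 1628: n = 34 (giving 1717).
Largest index with value < 7145: n = 69 (giving 7107).
Indices 34 through 69: 36 terms.

36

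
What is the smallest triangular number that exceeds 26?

28

Solve n(n+1)/2 > 26 for integer n.
The largest n with value ≤ 26 is 6 (since 21 ≤ 26 < 28), so the first above is n = 7, value 28.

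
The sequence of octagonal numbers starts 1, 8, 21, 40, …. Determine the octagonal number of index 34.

The 34th octagonal number is n(3n−2) with n = 34.
34·(3·34 − 2) = 34·100 = 3400.

3400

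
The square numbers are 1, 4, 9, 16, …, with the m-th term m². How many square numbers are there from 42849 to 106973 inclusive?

The n-th square number is n².
Smallest index with value ≥ 42849: n = 207 (giving 42849).
Largest index with value ≤ 106973: n = 327 (giving 106929).
Indices 207 through 327: 121 terms.

121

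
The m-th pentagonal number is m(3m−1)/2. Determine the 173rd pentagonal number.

173·(3·173 − 1)/2 = 173·518/2 = 173·259 = 44807.

44807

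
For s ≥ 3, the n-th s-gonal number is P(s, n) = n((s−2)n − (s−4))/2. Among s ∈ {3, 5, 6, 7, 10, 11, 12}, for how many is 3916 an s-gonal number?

1

s = 3: P(3, 88) = 3916. ✓
s = 5: P(5, 51) = 3876 and P(5, 52) = 4030; 3916 is not s-gonal.
s = 6: P(6, 44) = 3828 and P(6, 45) = 4005; 3916 is not s-gonal.
s = 7: P(7, 39) = 3744 and P(7, 40) = 3940; 3916 is not s-gonal.
s = 10: P(10, 31) = 3751 and P(10, 32) = 4000; 3916 is not s-gonal.
s = 11: P(11, 29) = 3683 and P(11, 30) = 3945; 3916 is not s-gonal.
s = 12: P(12, 28) = 3808 and P(12, 29) = 4089; 3916 is not s-gonal.
Hits: s ∈ {3} → 1.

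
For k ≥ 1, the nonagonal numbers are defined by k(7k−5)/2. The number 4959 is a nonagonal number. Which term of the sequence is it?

38

Set n(7n−5)/2 = 4959, giving 7n² − 5n − 9918 = 0.
So n = (5 + 527) / 14 = 532/14 = 38.
Check: 38·(7·38 − 5)/2 = 4959. ✓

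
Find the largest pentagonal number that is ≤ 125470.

125137

Solve n(3n−1)/2 ≤ 125470 for integer n.
n = 289 gives 125137 ≤ 125470, while n = 290 gives 126005 > 125470; so the answer is 125137.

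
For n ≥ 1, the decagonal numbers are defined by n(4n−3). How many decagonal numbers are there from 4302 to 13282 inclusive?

25

The n-th decagonal number is n(4n−3).
Smallest index with value ≥ 4302: n = 34 (giving 4522).
Largest index with value ≤ 13282: n = 58 (giving 13282).
Indices 34 through 58: 25 terms.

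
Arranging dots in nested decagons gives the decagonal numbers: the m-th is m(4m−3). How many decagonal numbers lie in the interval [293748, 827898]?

184

The n-th decagonal number is n(4n−3).
Smallest index with value ≥ 293748: n = 272 (giving 295120).
Largest index with value ≤ 827898: n = 455 (giving 826735).
Indices 272 through 455: 184 terms.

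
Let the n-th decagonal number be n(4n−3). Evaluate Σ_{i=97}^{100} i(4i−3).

Σ i(4i−3) = 4Σi² − 3Σi over i = 97..100.
Σi = 5050 − 4656 = 394 and Σi² = 338350 − 299536 = 38814.
4·38814 − 3·394 = 154074.

154074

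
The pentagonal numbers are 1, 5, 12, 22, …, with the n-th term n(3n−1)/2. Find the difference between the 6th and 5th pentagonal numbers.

16

Consecutive pentagonal numbers differ by 3n − 2: here 3·6 − 2 = 16.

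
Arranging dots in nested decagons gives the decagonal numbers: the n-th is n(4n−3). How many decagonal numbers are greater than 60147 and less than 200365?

101

The n-th decagonal number is n(4n−3).
Smallest index with value > 60147: n = 124 (giving 61132).
Largest index with value < 200365: n = 224 (giving 200032).
Indices 124 through 224: 101 terms.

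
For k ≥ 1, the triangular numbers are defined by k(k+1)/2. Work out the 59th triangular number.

59·60/2 = 3540/2 = 1770.

1770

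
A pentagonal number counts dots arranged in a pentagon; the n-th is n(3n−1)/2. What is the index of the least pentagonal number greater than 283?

14

Solve n(3n−1)/2 > 283 for integer n.
The largest n with value ≤ 283 is 13 (since 247 ≤ 283 < 287), so the first above is n = 14, value 287.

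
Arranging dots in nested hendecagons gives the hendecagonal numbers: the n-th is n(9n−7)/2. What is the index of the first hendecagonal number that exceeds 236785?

230

Solve n(9n−7)/2 > 236785 for integer n.
The largest n with value ≤ 236785 is 229 (since 235183 ≤ 236785 < 237245), so the first above is n = 230, value 237245.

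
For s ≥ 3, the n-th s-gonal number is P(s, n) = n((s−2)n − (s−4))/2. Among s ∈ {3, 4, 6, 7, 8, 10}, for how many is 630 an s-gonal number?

2

s = 3: P(3, 35) = 630. ✓
s = 4: P(4, 25) = 625 and P(4, 26) = 676; 630 is not s-gonal.
s = 6: P(6, 18) = 630. ✓
s = 7: P(7, 16) = 616 and P(7, 17) = 697; 630 is not s-gonal.
s = 8: P(8, 14) = 560 and P(8, 15) = 645; 630 is not s-gonal.
s = 10: P(10, 12) = 540 and P(10, 13) = 637; 630 is not s-gonal.
Hits: s ∈ {3, 6} → 2.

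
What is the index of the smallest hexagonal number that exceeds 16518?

92

Solve n(2n−1) > 16518 for integer n.
The largest n with value ≤ 16518 is 91 (since 16471 ≤ 16518 < 16836), so the first above is n = 92, value 16836.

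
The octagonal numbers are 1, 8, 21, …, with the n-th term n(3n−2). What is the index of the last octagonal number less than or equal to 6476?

46

Solve n(3n−2) ≤ 6476 for integer n.
n = 46 gives 6256 ≤ 6476, while n = 47 gives 6533 > 6476; so the answer is index 46.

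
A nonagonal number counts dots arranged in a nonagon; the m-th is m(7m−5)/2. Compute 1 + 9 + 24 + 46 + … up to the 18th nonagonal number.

6954

Σ i(7i−5)/2 = (7Σi² − 5Σi) / 2 over i = 1..18.
Σi = 171 and Σi² = 2109.
(7·2109 − 5·171) / 2 = 13908/2 = 6954.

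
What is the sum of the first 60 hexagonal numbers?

Σ i(2i−1) = 2Σi² − Σi over i = 1..60.
Σi = 1830 and Σi² = 73810.
2·73810 − 1·1830 = 145790.

145790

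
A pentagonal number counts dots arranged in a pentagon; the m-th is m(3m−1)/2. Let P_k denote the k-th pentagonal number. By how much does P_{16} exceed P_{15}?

46

Consecutive pentagonal numbers differ by 3n − 2: here 3·16 − 2 = 46.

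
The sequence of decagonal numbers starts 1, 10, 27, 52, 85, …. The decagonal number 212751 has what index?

231

Set n(4n−3) = 212751, giving 4n² − 3n − 212751 = 0.
The discriminant is 9 + 16·212751 = 3404025, and √3404025 = 1845.
So n = (3 + 1845) / 8 = 1848/8 = 231.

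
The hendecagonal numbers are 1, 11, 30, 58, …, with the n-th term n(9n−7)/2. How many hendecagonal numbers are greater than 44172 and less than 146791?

The n-th hendecagonal number is n(9n−7)/2.
Smallest index with value > 44172: n = 100 (giving 44650).
Largest index with value < 146791: n = 180 (giving 145170).
Indices 100 through 180: 81 terms.

81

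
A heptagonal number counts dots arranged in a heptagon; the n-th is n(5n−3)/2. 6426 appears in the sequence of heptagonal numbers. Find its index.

51

Set n(5n−3)/2 = 6426, giving 5n² − 3n − 12852 = 0.
The discriminant is 9 + 40·6426 = 257049, and √257049 = 507.
So n = (3 + 507) / 10 = 510/10 = 51.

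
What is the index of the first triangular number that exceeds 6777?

Solve n(n+1)/2 > 6777 for integer n.
The largest n with value ≤ 6777 is 115 (since 6670 ≤ 6777 < 6786), so the first above is n = 116, value 6786.

116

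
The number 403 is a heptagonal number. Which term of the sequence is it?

13

Set n(5n−3)/2 = 403, giving 5n² − 3n − 806 = 0.
The discriminant is 9 + 40·403 = 16129, and √16129 = 127.
So n = (3 + 127) / 10 = 130/10 = 13.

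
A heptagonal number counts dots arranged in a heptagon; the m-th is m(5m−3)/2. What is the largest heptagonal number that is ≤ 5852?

5688

Solve n(5n−3)/2 ≤ 5852 for integer n.
n = 48 gives 5688 ≤ 5852, while n = 49 gives 5929 > 5852; so the answer is 5688.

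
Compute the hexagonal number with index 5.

5·(2·5 − 1) = 5·9 = 45.

45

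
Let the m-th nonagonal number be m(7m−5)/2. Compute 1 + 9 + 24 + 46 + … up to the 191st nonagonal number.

Σ i(7i−5)/2 = (7Σi² − 5Σi) / 2 over i = 1..191.
Σi = 18336 and Σi² = 2340896.
(7·2340896 − 5·18336) / 2 = 16294592/2 = 8147296.

8147296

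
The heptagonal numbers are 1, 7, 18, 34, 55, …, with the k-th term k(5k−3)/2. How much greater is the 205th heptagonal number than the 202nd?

3048

205·(5·205 − 3)/2 = 104755 and 202·(5·202 − 3)/2 = 101707.
Difference: 104755 − 101707 = 3048.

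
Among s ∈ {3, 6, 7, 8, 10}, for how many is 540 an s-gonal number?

2

s = 3: P(3, 32) = 528 and P(3, 33) = 561; 540 is not s-gonal.
s = 6: P(6, 16) = 496 and P(6, 17) = 561; 540 is not s-gonal.
s = 7: P(7, 15) = 540. ✓
s = 8: P(8, 13) = 481 and P(8, 14) = 560; 540 is not s-gonal.
s = 10: P(10, 12) = 540. ✓
Hits: s ∈ {7, 10} → 2.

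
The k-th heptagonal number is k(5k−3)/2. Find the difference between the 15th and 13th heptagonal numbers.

137

15·(5·15 − 3)/2 = 540 and 13·(5·13 − 3)/2 = 403.
Difference: 540 − 403 = 137.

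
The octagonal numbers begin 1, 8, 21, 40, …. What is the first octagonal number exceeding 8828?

Solve n(3n−2) > 8828 for integer n.
The largest n with value ≤ 8828 is 54 (since 8640 ≤ 8828 < 8965), so the first above is n = 55, value 8965.

8965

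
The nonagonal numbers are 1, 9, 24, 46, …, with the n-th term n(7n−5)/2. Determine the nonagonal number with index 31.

3286

The 31st nonagonal number is n(7n−5)/2 with n = 31.
31·(7·31 − 5)/2 = 31·212/2 = 31·106 = 3286.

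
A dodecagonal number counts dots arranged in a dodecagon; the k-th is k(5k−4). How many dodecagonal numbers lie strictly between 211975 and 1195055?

283

The n-th dodecagonal number is n(5n−4).
Smallest index with value > 211975: n = 207 (giving 213417).
Largest index with value < 1195055: n = 489 (giving 1193649).
Indices 207 through 489: 283 terms.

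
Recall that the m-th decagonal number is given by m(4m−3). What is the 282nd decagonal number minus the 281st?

2249

Consecutive decagonal numbers differ by 8n − 7: here 8·282 − 7 = 2249.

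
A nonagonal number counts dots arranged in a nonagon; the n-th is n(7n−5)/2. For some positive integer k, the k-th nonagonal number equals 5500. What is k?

40

Set n(7n−5)/2 = 5500, giving 7n² − 5n − 11000 = 0.
So n = (5 + 555) / 14 = 560/14 = 40.
Check: 40·(7·40 − 5)/2 = 5500. ✓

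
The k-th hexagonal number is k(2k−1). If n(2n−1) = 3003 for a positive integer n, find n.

Set n(2n−1) = 3003, giving 2n² − n − 3003 = 0.
The discriminant is 1 + 8·3003 = 24025, and √24025 = 155.
So n = (1 + 155) / 4 = 156/4 = 39.

39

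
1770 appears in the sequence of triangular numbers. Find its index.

59

Set n(n+1)/2 = 1770, giving n² + n − 3540 = 0.
The discriminant is 1 + 8·1770 = 14161, and √14161 = 119.
So n = (-1 + 119) / 2 = 118/2 = 59.
Check: 59·60/2 = 1770. ✓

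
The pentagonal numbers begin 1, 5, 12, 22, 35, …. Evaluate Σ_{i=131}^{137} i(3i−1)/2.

Σ i(3i−1)/2 = (3Σi² − Σi) / 2 over i = 131..137.
Σi = 9453 − 8515 = 938 and Σi² = 866525 − 740805 = 125720.
(3·125720 − 1·938) / 2 = 376222/2 = 188111.

188111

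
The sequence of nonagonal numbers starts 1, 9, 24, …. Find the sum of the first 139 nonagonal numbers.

3142790

Σ i(7i−5)/2 = (7Σi² − 5Σi) / 2 over i = 1..139.
Σi = 9730 and Σi² = 904890.
(7·904890 − 5·9730) / 2 = 6285580/2 = 3142790.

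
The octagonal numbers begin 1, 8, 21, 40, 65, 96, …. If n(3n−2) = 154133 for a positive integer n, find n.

227

Set n(3n−2) = 154133, giving 3n² − 2n − 154133 = 0.
The discriminant is 4 + 12·154133 = 1849600, and √1849600 = 1360.
So n = (2 + 1360) / 6 = 1362/6 = 227.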